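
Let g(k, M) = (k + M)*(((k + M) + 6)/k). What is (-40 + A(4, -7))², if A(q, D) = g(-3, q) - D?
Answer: 11236/9 ≈ 1248.4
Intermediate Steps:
g(k, M) = (M + k)*(6 + M + k)/k (g(k, M) = (M + k)*(((M + k) + 6)/k) = (M + k)*((6 + M + k)/k) = (M + k)*(6 + M + k)/k)
A(q, D) = 3 - D - q²/3 (A(q, D) = (q² + 6*q - 3*(6 - 3 + 2*q))/(-3) - D = -(q² + 6*q - 3*(3 + 2*q))/3 - D = -(q² + 6*q + (-9 - 6*q))/3 - D = -(-9 + q²)/3 - D = (3 - q²/3) - D = 3 - D - q²/3)
(-40 + A(4, -7))² = (-40 + (3 - 1*(-7) - ⅓*4²))² = (-40 + (3 + 7 - ⅓*16))² = (-40 + (3 + 7 - 16/3))² = (-40 + 14/3)² = (-106/3)² = 11236/9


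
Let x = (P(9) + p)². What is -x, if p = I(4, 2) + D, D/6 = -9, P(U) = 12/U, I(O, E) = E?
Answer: -23104/9 ≈ -2567.1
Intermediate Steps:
D = -54 (D = 6*(-9) = -54)
p = -52 (p = 2 - 54 = -52)
x = 23104/9 (x = (12/9 - 52)² = (12*(⅑) - 52)² = (4/3 - 52)² = (-152/3)² = 23104/9 ≈ 2567.1)
-x = -1*23104/9 = -23104/9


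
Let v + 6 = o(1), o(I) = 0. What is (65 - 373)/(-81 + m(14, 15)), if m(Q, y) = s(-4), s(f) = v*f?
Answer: 308/57 ≈ 5.4035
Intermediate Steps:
v = -6 (v = -6 + 0 = -6)
s(f) = -6*f
m(Q, y) = 24 (m(Q, y) = -6*(-4) = 24)
(65 - 373)/(-81 + m(14, 15)) = (65 - 373)/(-81 + 24) = -308/(-57) = -308*(-1/57) = 308/57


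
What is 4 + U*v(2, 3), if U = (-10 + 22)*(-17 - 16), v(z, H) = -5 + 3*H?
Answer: -1580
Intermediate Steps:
U = -396 (U = 12*(-33) = -396)
4 + U*v(2, 3) = 4 - 396*(-5 + 3*3) = 4 - 396*(-5 + 9) = 4 - 396*4 = 4 - 1584 = -1580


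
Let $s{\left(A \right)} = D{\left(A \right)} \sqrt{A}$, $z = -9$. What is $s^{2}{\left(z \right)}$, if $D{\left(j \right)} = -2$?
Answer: $-36$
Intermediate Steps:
$s{\left(A \right)} = - 2 \sqrt{A}$
$s^{2}{\left(z \right)} = \left(- 2 \sqrt{-9}\right)^{2} = \left(- 2 \cdot 3 i\right)^{2} = \left(- 6 i\right)^{2} = -36$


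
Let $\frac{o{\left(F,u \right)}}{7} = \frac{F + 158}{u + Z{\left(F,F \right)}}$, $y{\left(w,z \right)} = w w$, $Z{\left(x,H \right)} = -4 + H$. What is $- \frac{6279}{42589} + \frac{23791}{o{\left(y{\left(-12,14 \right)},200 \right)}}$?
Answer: $\frac{172243295927}{45016573} \approx 3826.2$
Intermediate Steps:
$y{\left(w,z \right)} = w^{2}$
$o{\left(F,u \right)} = \frac{7 \left(158 + F\right)}{-4 + F + u}$ ($o{\left(F,u \right)} = 7 \frac{F + 158}{u + \left(-4 + F\right)} = 7 \frac{158 + F}{-4 + F + u} = \frac{7 \left(158 + F\right)}{-4 + F + u}$)
$- \frac{6279}{42589} + \frac{23791}{o{\left(y{\left(-12,14 \right)},200 \right)}} = - \frac{6279}{42589} + \frac{23791}{7 \frac{1}{-4 + \left(-12\right)^{2} + 200} \left(158 + \left(-12\right)^{2}\right)} = \left(-6279\right) \frac{1}{42589} + \frac{23791}{7 \frac{1}{-4 + 144 + 200} \left(158 + 144\right)} = - \frac{6279}{42589} + \frac{23791}{7 \cdot \frac{1}{340} \cdot 302} = - \frac{6279}{42589} + \frac{23791}{\frac{1057}{170}} = - \frac{6279}{42589} + 23791 \cdot \frac{170}{1057} = - \frac{6279}{42589} + \frac{4044470}{1057} = \frac{172243295927}{45016573}$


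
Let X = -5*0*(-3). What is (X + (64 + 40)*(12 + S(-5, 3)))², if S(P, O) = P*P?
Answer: 14807104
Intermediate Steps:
S(P, O) = P²
X = 0 (X = 0*(-3) = 0)
(X + (64 + 40)*(12 + S(-5, 3)))² = (0 + (64 + 40)*(12 + (-5)²))² = (0 + 104*(12 + 25))² = (0 + 104*37)² = (0 + 3848)² = 3848² = 14807104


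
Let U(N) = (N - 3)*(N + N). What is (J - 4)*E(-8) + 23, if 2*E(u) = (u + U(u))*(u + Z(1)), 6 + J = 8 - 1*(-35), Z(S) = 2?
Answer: -16609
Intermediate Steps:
U(N) = 2*N*(-3 + N) (U(N) = (-3 + N)*(2*N) = 2*N*(-3 + N))
J = 37 (J = -6 + (8 - 1*(-35)) = -6 + (8 + 35) = -6 + 43 = 37)
E(u) = (2 + u)*(u + 2*u*(-3 + u))/2 (E(u) = ((u + 2*u*(-3 + u))*(u + 2))/2 = ((u + 2*u*(-3 + u))*(2 + u))/2 = ((2 + u)*(u + 2*u*(-3 + u)))/2 = (2 + u)*(u + 2*u*(-3 + u))/2)
(J - 4)*E(-8) + 23 = (37 - 4)*((1/2)*(-8)*(-10 - 1*(-8) + 2*(-8)**2)) + 23 = 33*((1/2)*(-8)*(-10 + 8 + 2*64)) + 23 = 33*((1/2)*(-8)*(-10 + 8 + 128)) + 23 = 33*((1/2)*(-8)*126) + 23 = 33*(-504) + 23 = -16632 + 23 = -16609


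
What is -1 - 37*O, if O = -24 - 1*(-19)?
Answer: 184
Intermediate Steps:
O = -5 (O = -24 + 19 = -5)
-1 - 37*O = -1 - 37*(-5) = -1 + 185 = 184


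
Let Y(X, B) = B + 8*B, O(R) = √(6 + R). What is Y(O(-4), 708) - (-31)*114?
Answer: 9906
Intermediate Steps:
Y(X, B) = 9*B
Y(O(-4), 708) - (-31)*114 = 9*708 - (-31)*114 = 6372 - 1*(-3534) = 6372 + 3534 = 9906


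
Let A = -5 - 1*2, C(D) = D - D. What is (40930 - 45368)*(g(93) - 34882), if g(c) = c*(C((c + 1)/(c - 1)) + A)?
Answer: 157695454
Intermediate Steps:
C(D) = 0
A = -7 (A = -5 - 2 = -7)
g(c) = -7*c (g(c) = c*(0 - 7) = c*(-7) = -7*c)
(40930 - 45368)*(g(93) - 34882) = (40930 - 45368)*(-7*93 - 34882) = -4438*(-651 - 34882) = -4438*(-35533) = 157695454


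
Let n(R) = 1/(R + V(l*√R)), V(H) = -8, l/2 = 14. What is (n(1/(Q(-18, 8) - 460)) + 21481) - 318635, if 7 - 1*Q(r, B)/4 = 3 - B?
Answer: -979717150/3297 ≈ -2.9715e+5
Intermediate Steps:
l = 28 (l = 2*14 = 28)
Q(r, B) = 16 + 4*B (Q(r, B) = 28 - 4*(3 - B) = 28 + (-12 + 4*B) = 16 + 4*B)
n(R) = 1/(-8 + R) (n(R) = 1/(R - 8) = 1/(-8 + R))
(n(1/(Q(-18, 8) - 460)) + 21481) - 318635 = (1/(-8 + 1/((16 + 4*8) - 460)) + 21481) - 318635 = (1/(-8 + 1/((16 + 32) - 460)) + 21481) - 318635 = (1/(-8 + 1/(48 - 460)) + 21481) - 318635 = (1/(-8 + 1/(-412)) + 21481) - 318635 = (1/(-8 - 1/412) + 21481) - 318635 = (1/(-3297/412) + 21481) - 318635 = (-412/3297 + 21481) - 318635 = 70822445/3297 - 318635 = -979717150/3297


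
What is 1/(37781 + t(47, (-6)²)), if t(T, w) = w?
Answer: 1/37817 ≈ 2.6443e-5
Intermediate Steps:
1/(37781 + t(47, (-6)²)) = 1/(37781 + (-6)²) = 1/(37781 + 36) = 1/37817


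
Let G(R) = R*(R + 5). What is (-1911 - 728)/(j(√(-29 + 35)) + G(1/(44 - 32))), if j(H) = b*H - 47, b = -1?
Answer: 87888528/1546877 - 1886976*√6/1546877 ≈ 53.829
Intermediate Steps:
j(H) = -47 - H (j(H) = -H - 47 = -47 - H)
G(R) = R*(5 + R)
(-1911 - 728)/(j(√(-29 + 35)) + G(1/(44 - 32))) = (-1911 - 728)/((-47 - √(-29 + 35)) + (5 + 1/(44 - 32))/(44 - 32)) = -2639/((-47 - √6) + (5 + 1/12)/12) = -2639/((-47 - √6) + (1/12)*(61/12)) = -2639/((-47 - √6) + 61/144) = -2639/(-6707/144 - √6)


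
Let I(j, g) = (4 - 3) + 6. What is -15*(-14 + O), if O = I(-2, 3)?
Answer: 105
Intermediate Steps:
I(j, g) = 7 (I(j, g) = 1 + 6 = 7)
O = 7
-15*(-14 + O) = -15*(-14 + 7) = -15*(-7) = 105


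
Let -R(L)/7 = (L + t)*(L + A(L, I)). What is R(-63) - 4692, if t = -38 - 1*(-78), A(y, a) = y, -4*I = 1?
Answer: -24978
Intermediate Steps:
I = -1/4 (I = -1/4*1 = -1/4 ≈ -0.25000)
t = 40 (t = -38 + 78 = 40)
R(L) = -14*L*(40 + L) (R(L) = -7*(L + 40)*(L + L) = -7*(40 + L)*2*L = -14*L*(40 + L))
R(-63) - 4692 = 14*(-63)*(-40 - 1*(-63)) - 4692 = 14*(-63)*(-40 + 63) - 4692 = 14*(-63)*23 - 4692 = -20286 - 4692 = -24978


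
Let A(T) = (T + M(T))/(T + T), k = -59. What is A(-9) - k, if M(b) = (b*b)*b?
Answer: 100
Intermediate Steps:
M(b) = b**3 (M(b) = b**2*b = b**3)
A(T) = (T + T**3)/(2*T) (A(T) = (T + T**3)/(T + T) = (T + T**3)/((2*T)) = (T + T**3)*(1/(2*T)) = (T + T**3)/(2*T))
A(-9) - k = (1/2 + (1/2)*(-9)**2) - 1*(-59) = (1/2 + (1/2)*81) + 59 = (1/2 + 81/2) + 59 = 41 + 59 = 100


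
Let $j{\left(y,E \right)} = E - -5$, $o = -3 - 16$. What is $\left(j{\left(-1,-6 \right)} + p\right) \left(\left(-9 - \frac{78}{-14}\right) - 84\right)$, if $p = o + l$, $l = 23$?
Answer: $- \frac{1836}{7} \approx -262.29$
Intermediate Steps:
$o = -19$ ($o = -3 - 16 = -19$)
$j{\left(y,E \right)} = 5 + E$ ($j{\left(y,E \right)} = E + 5 = 5 + E$)
$p = 4$ ($p = -19 + 23 = 4$)
$\left(j{\left(-1,-6 \right)} + p\right) \left(\left(-9 - \frac{78}{-14}\right) - 84\right) = \left(\left(5 - 6\right) + 4\right) \left(\left(-9 - \frac{78}{-14}\right) - 84\right) = \left(-1 + 4\right) \left(\left(-9 - 78 \left(- \frac{1}{14}\right)\right) - 84\right) = 3 \left(\left(-9 - - \frac{39}{7}\right) - 84\right) = 3 \left(\left(-9 + \frac{39}{7}\right) - 84\right) = 3 \left(- \frac{24}{7} - 84\right) = 3 \left(- \frac{612}{7}\right) = - \frac{1836}{7}$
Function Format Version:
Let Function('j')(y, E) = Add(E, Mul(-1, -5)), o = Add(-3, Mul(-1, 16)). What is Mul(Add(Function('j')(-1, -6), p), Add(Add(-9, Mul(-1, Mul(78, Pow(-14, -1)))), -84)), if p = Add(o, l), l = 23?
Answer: Rational(-1836, 7) ≈ -262.29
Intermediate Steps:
o = -19 (o = Add(-3, -16) = -19)
Function('j')(y, E) = Add(5, E) (Function('j')(y, E) = Add(E, 5) = Add(5, E))
p = 4 (p = Add(-19, 23) = 4)
Mul(Add(Function('j')(-1, -6), p), Add(Add(-9, Mul(-1, Mul(78, Pow(-14, -1)))), -84)) = Mul(Add(Add(5, -6), 4), Add(Add(-9, Mul(-1, Mul(78, Pow(-14, -1)))), -84)) = Mul(Add(-1, 4), Add(Add(-9, Mul(-1, Mul(78, Rational(-1, 14)))), -84)) = Mul(3, Add(Add(-9, Mul(-1, Rational(-39, 7))), -84)) = Mul(3, Add(Add(-9, Rational(39, 7)), -84)) = Mul(3, Add(Rational(-24, 7), -84)) = Mul(3, Rational(-612, 7)) = Rational(-1836, 7)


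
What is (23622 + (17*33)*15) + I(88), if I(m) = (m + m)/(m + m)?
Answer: 32038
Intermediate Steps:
I(m) = 1 (I(m) = (2*m)/((2*m)) = (2*m)*(1/(2*m)) = 1)
(23622 + (17*33)*15) + I(88) = (23622 + (17*33)*15) + 1 = (23622 + 561*15) + 1 = (23622 + 8415) + 1 = 32037 + 1 = 32038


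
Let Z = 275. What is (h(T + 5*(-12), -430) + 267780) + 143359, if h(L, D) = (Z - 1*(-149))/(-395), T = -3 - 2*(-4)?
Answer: 162399481/395 ≈ 4.1114e+5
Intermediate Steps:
T = 5 (T = -3 + 8 = 5)
h(L, D) = -424/395 (h(L, D) = (275 - 1*(-149))/(-395) = (275 + 149)*(-1/395) = 424*(-1/395) = -424/395)
(h(T + 5*(-12), -430) + 267780) + 143359 = (-424/395 + 267780) + 143359 = 105772676/395 + 143359 = 162399481/395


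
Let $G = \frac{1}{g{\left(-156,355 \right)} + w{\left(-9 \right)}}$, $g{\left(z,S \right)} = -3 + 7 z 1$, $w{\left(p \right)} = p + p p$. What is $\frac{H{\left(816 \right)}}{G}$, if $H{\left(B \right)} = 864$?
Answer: $-883872$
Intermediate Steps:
$w{\left(p \right)} = p + p^{2}$
$g{\left(z,S \right)} = -3 + 7 z$
$G = - \frac{1}{1023}$ ($G = \frac{1}{\left(-3 + 7 \left(-156\right)\right) - 9 \left(1 - 9\right)} = \frac{1}{\left(-3 - 1092\right) - -72} = \frac{1}{-1095 + 72} = \frac{1}{-1023} = - \frac{1}{1023} \approx -0.00097752$)
$\frac{H{\left(816 \right)}}{G} = \frac{864}{- \frac{1}{1023}} = 864 \left(-1023\right) = -883872$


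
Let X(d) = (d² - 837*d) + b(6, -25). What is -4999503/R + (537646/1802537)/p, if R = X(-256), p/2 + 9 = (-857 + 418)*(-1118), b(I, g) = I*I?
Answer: -4422922951723201411/247570302798952804 ≈ -17.865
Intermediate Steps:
b(I, g) = I²
p = 981586 (p = -18 + 2*((-857 + 418)*(-1118)) = -18 + 2*(-439*(-1118)) = -18 + 2*490802 = -18 + 981604 = 981586)
X(d) = 36 + d² - 837*d (X(d) = (d² - 837*d) + 6² = (d² - 837*d) + 36 = 36 + d² - 837*d)
R = 279844 (R = 36 + (-256)² - 837*(-256) = 36 + 65536 + 214272 = 279844)
-4999503/R + (537646/1802537)/p = -4999503/279844 + (537646/1802537)/981586 = -4999503*1/279844 + (537646*(1/1802537))*(1/981586) = -4999503/279844 + (537646/1802537)*(1/981586) = -4999503/279844 + 268823/884672541841 = -4422922951723201411/247570302798952804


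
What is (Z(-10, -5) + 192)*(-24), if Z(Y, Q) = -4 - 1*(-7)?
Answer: -4680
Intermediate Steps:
Z(Y, Q) = 3 (Z(Y, Q) = -4 + 7 = 3)
(Z(-10, -5) + 192)*(-24) = (3 + 192)*(-24) = 195*(-24) = -4680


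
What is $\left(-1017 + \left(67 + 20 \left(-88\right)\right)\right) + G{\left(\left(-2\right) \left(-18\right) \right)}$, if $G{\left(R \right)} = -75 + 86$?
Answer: $-2699$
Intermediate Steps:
$G{\left(R \right)} = 11$
$\left(-1017 + \left(67 + 20 \left(-88\right)\right)\right) + G{\left(\left(-2\right) \left(-18\right) \right)} = \left(-1017 + \left(67 + 20 \left(-88\right)\right)\right) + 11 = \left(-1017 + \left(67 - 1760\right)\right) + 11 = \left(-1017 - 1693\right) + 11 = -2710 + 11 = -2699$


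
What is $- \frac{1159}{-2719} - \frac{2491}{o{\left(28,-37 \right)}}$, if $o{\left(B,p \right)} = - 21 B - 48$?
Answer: $\frac{141701}{32628} \approx 4.3429$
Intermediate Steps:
$o{\left(B,p \right)} = -48 - 21 B$
$- \frac{1159}{-2719} - \frac{2491}{o{\left(28,-37 \right)}} = - \frac{1159}{-2719} - \frac{2491}{-48 - 588} = \left(-1159\right) \left(- \frac{1}{2719}\right) - \frac{2491}{-48 - 588} = \frac{1159}{2719} - \frac{2491}{-636} = \frac{1159}{2719} - - \frac{47}{12} = \frac{1159}{2719} + \frac{47}{12} = \frac{141701}{32628}$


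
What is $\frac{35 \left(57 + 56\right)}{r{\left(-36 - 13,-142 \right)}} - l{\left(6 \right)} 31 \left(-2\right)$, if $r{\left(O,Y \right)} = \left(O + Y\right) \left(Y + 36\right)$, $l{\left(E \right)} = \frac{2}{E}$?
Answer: $\frac{1267117}{60738} \approx 20.862$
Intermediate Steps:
$r{\left(O,Y \right)} = \left(36 + Y\right) \left(O + Y\right)$ ($r{\left(O,Y \right)} = \left(O + Y\right) \left(36 + Y\right) = \left(36 + Y\right) \left(O + Y\right)$)
$\frac{35 \left(57 + 56\right)}{r{\left(-36 - 13,-142 \right)}} - l{\left(6 \right)} 31 \left(-2\right) = \frac{35 \left(57 + 56\right)}{\left(-142\right)^{2} + 36 \left(-36 - 13\right) + 36 \left(-142\right) + \left(-36 - 13\right) \left(-142\right)} - \frac{2}{6} \cdot 31 \left(-2\right) = \frac{35 \cdot 113}{20164 + 36 \left(-36 - 13\right) - 5112 + \left(-36 - 13\right) \left(-142\right)} - 2 \cdot \frac{1}{6} \cdot 31 \left(-2\right) = \frac{3955}{20164 + 36 \left(-49\right) - 5112 - -6958} - \frac{1}{3} \cdot 31 \left(-2\right) = \frac{3955}{20164 - 1764 - 5112 + 6958} - \frac{31}{3} \left(-2\right) = \frac{3955}{20246} - - \frac{62}{3} = 3955 \cdot \frac{1}{20246} + \frac{62}{3} = \frac{3955}{20246} + \frac{62}{3} = \frac{1267117}{60738}$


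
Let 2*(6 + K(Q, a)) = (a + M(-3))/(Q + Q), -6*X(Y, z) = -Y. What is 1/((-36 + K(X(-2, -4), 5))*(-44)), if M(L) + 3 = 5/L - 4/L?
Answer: 1/1903 ≈ 0.00052549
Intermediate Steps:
M(L) = -3 + 1/L (M(L) = -3 + (5/L - 4/L) = -3 + 1/L)
X(Y, z) = Y/6 (X(Y, z) = -(-1)*Y/6 = Y/6)
K(Q, a) = -6 + (-10/3 + a)/(4*Q) (K(Q, a) = -6 + ((a + (-3 + 1/(-3)))/(Q + Q))/2 = -6 + ((a + (-3 - ⅓))/((2*Q)))/2 = -6 + ((a - 10/3)*(1/(2*Q)))/2 = -6 + ((-10/3 + a)*(1/(2*Q)))/2 = -6 + ((-10/3 + a)/(2*Q))/2 = -6 + (-10/3 + a)/(4*Q))
1/((-36 + K(X(-2, -4), 5))*(-44)) = 1/((-36 + (-10 - 12*(-2) + 3*5)/(12*(((⅙)*(-2)))))*(-44)) = 1/((-36 + (-10 - 72*(-⅓) + 15)/(12*(-⅓)))*(-44)) = 1/((-36 + (1/12)*(-3)*(-10 + 24 + 15))*(-44)) = 1/((-36 + (1/12)*(-3)*29)*(-44)) = 1/((-36 - 29/4)*(-44)) = 1/(-173/4*(-44)) = 1/1903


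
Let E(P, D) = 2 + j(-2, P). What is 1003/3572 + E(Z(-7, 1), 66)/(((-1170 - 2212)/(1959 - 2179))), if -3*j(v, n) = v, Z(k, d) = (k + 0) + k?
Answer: 433241/953724 ≈ 0.45426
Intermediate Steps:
Z(k, d) = 2*k (Z(k, d) = k + k = 2*k)
j(v, n) = -v/3
E(P, D) = 8/3 (E(P, D) = 2 - 1/3*(-2) = 2 + 2/3 = 8/3)
1003/3572 + E(Z(-7, 1), 66)/(((-1170 - 2212)/(1959 - 2179))) = 1003/3572 + 8/(3*(((-1170 - 2212)/(1959 - 2179)))) = 1003*(1/3572) + 8/(3*((-3382/(-220)))) = 1003/3572 + 8/(3*((-3382*(-1/220)))) = 1003/3572 + 8/(3*(1691/110)) = 1003/3572 + (8/3)*(110/1691) = 1003/3572 + 880/5073 = 433241/953724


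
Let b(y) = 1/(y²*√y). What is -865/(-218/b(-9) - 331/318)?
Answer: 18209634/56755737345077 - 926751100248*I/56755737345077 ≈ 3.2084e-7 - 0.016329*I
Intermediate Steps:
b(y) = y^(-5/2) (b(y) = 1/(y^(5/2)) = y^(-5/2))
-865/(-218/b(-9) - 331/318) = -865/(-218*243*I - 331/318) = -865/(-218*243*I - 331*1/318) = -865/(-52974*I - 331/318) = -865*101124*(-331/318 + 52974*I)/283778686725385 = -17494452*(-331/318 + 52974*I)/56755737345077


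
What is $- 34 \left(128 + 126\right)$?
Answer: $-8636$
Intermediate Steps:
$- 34 \left(128 + 126\right) = \left(-34\right) 254 = -8636$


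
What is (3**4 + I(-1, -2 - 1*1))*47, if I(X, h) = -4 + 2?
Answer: 3713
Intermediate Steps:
I(X, h) = -2
(3**4 + I(-1, -2 - 1*1))*47 = (3**4 - 2)*47 = (81 - 2)*47 = 79*47 = 3713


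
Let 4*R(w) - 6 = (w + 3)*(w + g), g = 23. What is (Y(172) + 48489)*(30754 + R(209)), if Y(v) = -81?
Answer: 2084037012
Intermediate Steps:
R(w) = 3/2 + (3 + w)*(23 + w)/4 (R(w) = 3/2 + ((w + 3)*(w + 23))/4 = 3/2 + ((3 + w)*(23 + w))/4 = 3/2 + (3 + w)*(23 + w)/4)
(Y(172) + 48489)*(30754 + R(209)) = (-81 + 48489)*(30754 + (75/4 + (¼)*209² + (13/2)*209)) = 48408*(30754 + (75/4 + (¼)*43681 + 2717/2)) = 48408*(30754 + (75/4 + 43681/4 + 2717/2)) = 48408*(30754 + 24595/2) = 48408*(86103/2) = 2084037012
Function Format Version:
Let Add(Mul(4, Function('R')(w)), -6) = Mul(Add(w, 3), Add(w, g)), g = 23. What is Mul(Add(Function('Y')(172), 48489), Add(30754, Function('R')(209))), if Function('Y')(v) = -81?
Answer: 2084037012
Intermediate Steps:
Function('R')(w) = Add(Rational(3, 2), Mul(Rational(1, 4), Add(3, w), Add(23, w))) (Function('R')(w) = Add(Rational(3, 2), Mul(Rational(1, 4), Mul(Add(w, 3), Add(w, 23)))) = Add(Rational(3, 2), Mul(Rational(1, 4), Mul(Add(3, w), Add(23, w)))) = Add(Rational(3, 2), Mul(Rational(1, 4), Add(3, w), Add(23, w))))
Mul(Add(Function('Y')(172), 48489), Add(30754, Function('R')(209))) = Mul(Add(-81, 48489), Add(30754, Add(Rational(75, 4), Mul(Rational(1, 4), Pow(209, 2)), Mul(Rational(13, 2), 209)))) = Mul(48408, Add(30754, Add(Rational(75, 4), Mul(Rational(1, 4), 43681), Rational(2717, 2)))) = Mul(48408, Add(30754, Add(Rational(75, 4), Rational(43681, 4), Rational(2717, 2)))) = Mul(48408, Add(30754, Rational(24595, 2))) = Mul(48408, Rational(86103, 2)) = 2084037012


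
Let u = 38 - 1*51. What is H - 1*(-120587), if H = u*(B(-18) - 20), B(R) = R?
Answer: 121081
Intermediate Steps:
u = -13 (u = 38 - 51 = -13)
H = 494 (H = -13*(-18 - 20) = -13*(-38) = 494)
H - 1*(-120587) = 494 - 1*(-120587) = 494 + 120587 = 121081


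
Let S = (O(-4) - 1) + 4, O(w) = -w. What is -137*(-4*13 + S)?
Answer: 6165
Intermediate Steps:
S = 7 (S = (-1*(-4) - 1) + 4 = (4 - 1) + 4 = 3 + 4 = 7)
-137*(-4*13 + S) = -137*(-4*13 + 7) = -137*(-52 + 7) = -137*(-45) = 6165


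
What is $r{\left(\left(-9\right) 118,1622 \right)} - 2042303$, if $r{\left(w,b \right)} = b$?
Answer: $-2040681$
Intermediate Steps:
$r{\left(\left(-9\right) 118,1622 \right)} - 2042303 = 1622 - 2042303 = -2040681$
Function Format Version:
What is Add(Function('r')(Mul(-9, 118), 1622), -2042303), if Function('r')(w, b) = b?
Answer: -2040681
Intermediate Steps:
Add(Function('r')(Mul(-9, 118), 1622), -2042303) = Add(1622, -2042303) = -2040681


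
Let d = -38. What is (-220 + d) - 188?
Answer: -446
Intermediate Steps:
(-220 + d) - 188 = (-220 - 38) - 188 = -258 - 188 = -446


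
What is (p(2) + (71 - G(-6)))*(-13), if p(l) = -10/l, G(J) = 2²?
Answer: -806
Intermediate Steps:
G(J) = 4
(p(2) + (71 - G(-6)))*(-13) = (-10/2 + (71 - 1*4))*(-13) = (-10*½ + (71 - 4))*(-13) = (-5 + 67)*(-13) = 62*(-13) = -806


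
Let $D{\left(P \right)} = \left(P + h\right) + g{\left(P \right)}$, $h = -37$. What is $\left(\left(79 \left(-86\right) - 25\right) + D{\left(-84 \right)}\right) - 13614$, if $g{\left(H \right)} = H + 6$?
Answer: $-20632$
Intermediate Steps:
$g{\left(H \right)} = 6 + H$
$D{\left(P \right)} = -31 + 2 P$ ($D{\left(P \right)} = \left(P - 37\right) + \left(6 + P\right) = \left(-37 + P\right) + \left(6 + P\right) = -31 + 2 P$)
$\left(\left(79 \left(-86\right) - 25\right) + D{\left(-84 \right)}\right) - 13614 = \left(\left(79 \left(-86\right) - 25\right) + \left(-31 + 2 \left(-84\right)\right)\right) - 13614 = \left(\left(-6794 - 25\right) - 199\right) - 13614 = \left(-6819 - 199\right) - 13614 = -7018 - 13614 = -20632$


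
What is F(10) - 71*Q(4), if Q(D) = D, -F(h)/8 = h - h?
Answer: -284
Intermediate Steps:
F(h) = 0 (F(h) = -8*(h - h) = -8*0 = 0)
F(10) - 71*Q(4) = 0 - 71*4 = 0 - 284 = -284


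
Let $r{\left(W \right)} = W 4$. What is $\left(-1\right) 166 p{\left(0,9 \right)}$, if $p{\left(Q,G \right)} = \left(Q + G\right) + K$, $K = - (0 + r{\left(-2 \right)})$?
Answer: $-2822$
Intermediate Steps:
$r{\left(W \right)} = 4 W$
$K = 8$ ($K = - (0 + 4 \left(-2\right)) = - (0 - 8) = \left(-1\right) \left(-8\right) = 8$)
$p{\left(Q,G \right)} = 8 + G + Q$ ($p{\left(Q,G \right)} = \left(Q + G\right) + 8 = \left(G + Q\right) + 8 = 8 + G + Q$)
$\left(-1\right) 166 p{\left(0,9 \right)} = \left(-1\right) 166 \left(8 + 9 + 0\right) = \left(-166\right) 17 = -2822$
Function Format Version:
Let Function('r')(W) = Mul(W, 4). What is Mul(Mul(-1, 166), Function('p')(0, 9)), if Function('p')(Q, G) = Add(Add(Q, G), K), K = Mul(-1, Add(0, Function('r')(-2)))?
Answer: -2822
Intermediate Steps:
Function('r')(W) = Mul(4, W)
K = 8 (K = Mul(-1, Add(0, Mul(4, -2))) = Mul(-1, Add(0, -8)) = Mul(-1, -8) = 8)
Function('p')(Q, G) = Add(8, G, Q) (Function('p')(Q, G) = Add(Add(Q, G), 8) = Add(Add(G, Q), 8) = Add(8, G, Q))
Mul(Mul(-1, 166), Function('p')(0, 9)) = Mul(Mul(-1, 166), Add(8, 9, 0)) = Mul(-166, 17) = -2822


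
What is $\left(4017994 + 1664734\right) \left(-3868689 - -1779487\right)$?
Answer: $-11872366703056$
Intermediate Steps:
$\left(4017994 + 1664734\right) \left(-3868689 - -1779487\right) = 5682728 \left(-3868689 + \left(-403128 + 2182615\right)\right) = 5682728 \left(-3868689 + 1779487\right) = 5682728 \left(-2089202\right) = -11872366703056$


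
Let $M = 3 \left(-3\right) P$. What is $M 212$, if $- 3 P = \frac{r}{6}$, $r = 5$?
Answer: $530$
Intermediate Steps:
$P = - \frac{5}{18}$ ($P = - \frac{5 \cdot \frac{1}{6}}{3} = \left(- \frac{1}{3}\right) \frac{5}{6} = - \frac{5}{18} \approx -0.27778$)
$M = \frac{5}{2}$ ($M = 3 \left(-3\right) \left(- \frac{5}{18}\right) = \left(-9\right) \left(- \frac{5}{18}\right) = \frac{5}{2} \approx 2.5$)
$M 212 = \frac{5}{2} \cdot 212 = 530$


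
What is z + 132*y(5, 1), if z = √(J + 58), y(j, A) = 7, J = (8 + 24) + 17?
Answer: 924 + √107 ≈ 934.34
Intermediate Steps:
J = 49 (J = 32 + 17 = 49)
z = √107 (z = √(49 + 58) = √107 ≈ 10.344)
z + 132*y(5, 1) = √107 + 132*7 = √107 + 924 = 924 + √107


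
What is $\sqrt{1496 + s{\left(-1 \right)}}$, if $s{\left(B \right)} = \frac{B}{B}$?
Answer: $\sqrt{1497} \approx 38.691$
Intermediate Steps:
$s{\left(B \right)} = 1$
$\sqrt{1496 + s{\left(-1 \right)}} = \sqrt{1496 + 1} = \sqrt{1497}$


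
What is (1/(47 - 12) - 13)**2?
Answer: 206116/1225 ≈ 168.26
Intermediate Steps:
(1/(47 - 12) - 13)**2 = (1/35 - 13)**2 = (-454/35)**2 = 206116/1225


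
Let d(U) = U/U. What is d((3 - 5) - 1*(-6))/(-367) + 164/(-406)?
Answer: -30297/74501 ≈ -0.40667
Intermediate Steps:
d(U) = 1
d((3 - 5) - 1*(-6))/(-367) + 164/(-406) = 1/(-367) + 164/(-406) = 1*(-1/367) + 164*(-1/406) = -1/367 - 82/203 = -30297/74501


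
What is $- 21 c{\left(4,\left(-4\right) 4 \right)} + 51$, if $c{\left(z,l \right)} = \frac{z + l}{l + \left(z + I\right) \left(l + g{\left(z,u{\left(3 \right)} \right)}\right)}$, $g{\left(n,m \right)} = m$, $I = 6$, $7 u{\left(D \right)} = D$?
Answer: $\frac{29769}{601} \approx 49.532$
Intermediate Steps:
$u{\left(D \right)} = \frac{D}{7}$
$c{\left(z,l \right)} = \frac{l + z}{l + \left(6 + z\right) \left(\frac{3}{7} + l\right)}$ ($c{\left(z,l \right)} = \frac{z + l}{l + \left(z + 6\right) \left(l + \frac{1}{7} \cdot 3\right)} = \frac{l + z}{l + \left(6 + z\right) \left(l + \frac{3}{7}\right)} = \frac{l + z}{l + \left(6 + z\right) \left(\frac{3}{7} + l\right)}$)
$- 21 c{\left(4,\left(-4\right) 4 \right)} + 51 = - 21 \frac{7 \left(\left(-4\right) 4 + 4\right)}{18 + 3 \cdot 4 + 49 \left(\left(-4\right) 4\right) + 7 \left(\left(-4\right) 4\right) 4} + 51 = - 21 \frac{7 \left(-16 + 4\right)}{18 + 12 + 49 \left(-16\right) + 7 \left(-16\right) 4} + 51 = - 21 \cdot 7 \frac{1}{18 + 12 - 784 - 448} \left(-12\right) + 51 = - 21 \cdot 7 \frac{1}{-1202} \left(-12\right) + 51 = - 21 \cdot 7 \left(- \frac{1}{1202}\right) \left(-12\right) + 51 = \left(-21\right) \frac{42}{601} + 51 = - \frac{882}{601} + 51 = \frac{29769}{601}$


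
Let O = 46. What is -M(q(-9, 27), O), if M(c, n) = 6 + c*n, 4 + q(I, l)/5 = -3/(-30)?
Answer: 891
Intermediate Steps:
q(I, l) = -39/2 (q(I, l) = -20 + 5*(-3/(-30)) = -20 + 5*(-3*(-1/30)) = -20 + 5*(⅒) = -20 + ½ = -39/2)
-M(q(-9, 27), O) = -(6 - 39/2*46) = -(6 - 897) = -1*(-891) = 891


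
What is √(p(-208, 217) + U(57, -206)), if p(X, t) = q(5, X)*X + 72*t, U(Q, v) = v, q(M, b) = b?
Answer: √58682 ≈ 242.24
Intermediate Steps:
p(X, t) = X² + 72*t (p(X, t) = X*X + 72*t = X² + 72*t)
√(p(-208, 217) + U(57, -206)) = √(((-208)² + 72*217) - 206) = √((43264 + 15624) - 206) = √(58888 - 206) = √58682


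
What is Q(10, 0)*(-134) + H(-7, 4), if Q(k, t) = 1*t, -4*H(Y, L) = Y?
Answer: 7/4 ≈ 1.7500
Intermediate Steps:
H(Y, L) = -Y/4
Q(k, t) = t
Q(10, 0)*(-134) + H(-7, 4) = 0*(-134) - ¼*(-7) = 0 + 7/4 = 7/4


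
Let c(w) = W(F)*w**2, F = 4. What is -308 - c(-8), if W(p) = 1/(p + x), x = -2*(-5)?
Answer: -2188/7 ≈ -312.57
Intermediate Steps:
x = 10
W(p) = 1/(10 + p) (W(p) = 1/(p + 10) = 1/(10 + p))
c(w) = w**2/14 (c(w) = w**2/(10 + 4) = w**2/14)
-308 - c(-8) = -308 - (-8)**2/14 = -308 - 64/14 = -308 - 1*32/7 = -308 - 32/7 = -2188/7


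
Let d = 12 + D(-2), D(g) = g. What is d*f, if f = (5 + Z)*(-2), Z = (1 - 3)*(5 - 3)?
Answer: -20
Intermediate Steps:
Z = -4 (Z = -2*2 = -4)
f = -2 (f = (5 - 4)*(-2) = 1*(-2) = -2)
d = 10 (d = 12 - 2 = 10)
d*f = 10*(-2) = -20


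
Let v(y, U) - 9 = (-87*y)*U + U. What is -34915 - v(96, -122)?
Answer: -1053746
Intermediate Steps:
v(y, U) = 9 + U - 87*U*y (v(y, U) = 9 + ((-87*y)*U + U) = 9 + (-87*U*y + U) = 9 + (U - 87*U*y) = 9 + U - 87*U*y)
-34915 - v(96, -122) = -34915 - (9 - 122 - 87*(-122)*96) = -34915 - (9 - 122 + 1018944) = -34915 - 1*1018831 = -34915 - 1018831 = -1053746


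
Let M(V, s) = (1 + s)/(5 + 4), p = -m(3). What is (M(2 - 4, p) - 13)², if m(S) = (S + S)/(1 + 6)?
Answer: 669124/3969 ≈ 168.59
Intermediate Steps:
m(S) = 2*S/7 (m(S) = (2*S)/7 = (2*S)*(⅐) = 2*S/7)
p = -6/7 (p = -2*3/7 = -1*6/7 = -6/7 ≈ -0.85714)
M(V, s) = ⅑ + s/9 (M(V, s) = (1 + s)/9 = (1 + s)*(⅑) = ⅑ + s/9)
(M(2 - 4, p) - 13)² = ((⅑ + (⅑)*(-6/7)) - 13)² = ((⅑ - 2/21) - 13)² = (1/63 - 13)² = (-818/63)² = 669124/3969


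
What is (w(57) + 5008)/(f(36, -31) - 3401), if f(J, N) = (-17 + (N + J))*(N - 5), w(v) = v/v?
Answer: -5009/2969 ≈ -1.6871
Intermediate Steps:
w(v) = 1
f(J, N) = (-5 + N)*(-17 + J + N) (f(J, N) = (-17 + (J + N))*(-5 + N) = (-17 + J + N)*(-5 + N) = (-5 + N)*(-17 + J + N))
(w(57) + 5008)/(f(36, -31) - 3401) = (1 + 5008)/((85 + (-31)² - 22*(-31) - 5*36 + 36*(-31)) - 3401) = 5009/((85 + 961 + 682 - 180 - 1116) - 3401) = 5009/(432 - 3401) = 5009/(-2969) = 5009*(-1/2969) = -5009/2969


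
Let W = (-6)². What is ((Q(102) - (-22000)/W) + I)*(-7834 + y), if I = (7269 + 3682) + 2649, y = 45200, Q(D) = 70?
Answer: 4802651980/9 ≈ 5.3363e+8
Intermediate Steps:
W = 36
I = 13600 (I = 10951 + 2649 = 13600)
((Q(102) - (-22000)/W) + I)*(-7834 + y) = ((70 - (-22000)/36) + 13600)*(-7834 + 45200) = ((70 - (-22000)/36) + 13600)*37366 = ((70 - 1*(-5500/9)) + 13600)*37366 = ((70 + 5500/9) + 13600)*37366 = (6130/9 + 13600)*37366 = (128530/9)*37366 = 4802651980/9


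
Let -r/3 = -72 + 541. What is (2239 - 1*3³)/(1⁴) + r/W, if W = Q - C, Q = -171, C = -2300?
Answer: 4707941/2129 ≈ 2211.3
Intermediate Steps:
r = -1407 (r = -3*(-72 + 541) = -3*469 = -1407)
W = 2129 (W = -171 - 1*(-2300) = -171 + 2300 = 2129)
(2239 - 1*3³)/(1⁴) + r/W = (2239 - 1*3³)/(1⁴) - 1407/2129 = (2239 - 1*27)/1 - 1407*1/2129 = (2239 - 27)*1 - 1407/2129 = 2212*1 - 1407/2129 = 2212 - 1407/2129 = 4707941/2129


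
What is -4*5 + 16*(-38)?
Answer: -628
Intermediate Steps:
-4*5 + 16*(-38) = -20 - 608 = -628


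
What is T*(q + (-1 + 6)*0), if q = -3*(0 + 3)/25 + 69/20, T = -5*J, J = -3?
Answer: 927/20 ≈ 46.350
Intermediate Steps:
T = 15 (T = -5*(-3) = 15)
q = 309/100 (q = -3*3*(1/25) + 69*(1/20) = -9*1/25 + 69/20 = -9/25 + 69/20 = 309/100 ≈ 3.0900)
T*(q + (-1 + 6)*0) = 15*(309/100 + (-1 + 6)*0) = 15*(309/100 + 5*0) = 15*(309/100 + 0) = 15*(309/100) = 927/20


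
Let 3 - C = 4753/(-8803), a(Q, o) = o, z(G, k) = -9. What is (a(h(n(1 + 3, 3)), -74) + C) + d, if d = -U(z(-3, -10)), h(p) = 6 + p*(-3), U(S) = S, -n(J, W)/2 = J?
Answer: -541033/8803 ≈ -61.460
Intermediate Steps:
n(J, W) = -2*J
h(p) = 6 - 3*p
d = 9 (d = -1*(-9) = 9)
C = 31162/8803 (C = 3 - 4753/(-8803) = 3 - 4753*(-1)/8803 = 3 - 1*(-4753/8803) = 3 + 4753/8803 = 31162/8803 ≈ 3.5399)
(a(h(n(1 + 3, 3)), -74) + C) + d = (-74 + 31162/8803) + 9 = -620260/8803 + 9 = -541033/8803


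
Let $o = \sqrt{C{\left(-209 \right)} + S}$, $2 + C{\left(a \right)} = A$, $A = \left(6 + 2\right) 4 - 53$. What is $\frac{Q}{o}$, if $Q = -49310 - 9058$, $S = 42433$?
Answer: $- \frac{29184 \sqrt{42410}}{21205} \approx -283.43$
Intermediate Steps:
$Q = -58368$ ($Q = -49310 - 9058 = -58368$)
$A = -21$ ($A = 8 \cdot 4 - 53 = 32 - 53 = -21$)
$C{\left(a \right)} = -23$ ($C{\left(a \right)} = -2 - 21 = -23$)
$o = \sqrt{42410}$ ($o = \sqrt{-23 + 42433} = \sqrt{42410} \approx 205.94$)
$\frac{Q}{o} = - \frac{58368}{\sqrt{42410}} = - 58368 \frac{\sqrt{42410}}{42410} = - \frac{29184 \sqrt{42410}}{21205}$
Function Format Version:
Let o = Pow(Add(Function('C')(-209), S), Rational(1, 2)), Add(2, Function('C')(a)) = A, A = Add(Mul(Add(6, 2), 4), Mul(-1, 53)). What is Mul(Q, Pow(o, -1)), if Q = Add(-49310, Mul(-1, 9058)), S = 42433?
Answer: Mul(Rational(-29184, 21205), Pow(42410, Rational(1, 2))) ≈ -283.43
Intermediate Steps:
Q = -58368 (Q = Add(-49310, -9058) = -58368)
A = -21 (A = Add(Mul(8, 4), -53) = Add(32, -53) = -21)
Function('C')(a) = -23 (Function('C')(a) = Add(-2, -21) = -23)
o = Pow(42410, Rational(1, 2)) (o = Pow(Add(-23, 42433), Rational(1, 2)) = Pow(42410, Rational(1, 2)) ≈ 205.94)
Mul(Q, Pow(o, -1)) = Mul(-58368, Pow(Pow(42410, Rational(1, 2)), -1)) = Mul(-58368, Mul(Rational(1, 42410), Pow(42410, Rational(1, 2)))) = Mul(Rational(-29184, 21205), Pow(42410, Rational(1, 2)))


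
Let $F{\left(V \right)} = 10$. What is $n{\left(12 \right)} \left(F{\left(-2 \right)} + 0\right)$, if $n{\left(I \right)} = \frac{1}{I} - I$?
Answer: $- \frac{715}{6} \approx -119.17$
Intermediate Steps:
$n{\left(12 \right)} \left(F{\left(-2 \right)} + 0\right) = \left(\frac{1}{12} - 12\right) \left(10 + 0\right) = \left(\frac{1}{12} - 12\right) 10 = \left(- \frac{143}{12}\right) 10 = - \frac{715}{6}$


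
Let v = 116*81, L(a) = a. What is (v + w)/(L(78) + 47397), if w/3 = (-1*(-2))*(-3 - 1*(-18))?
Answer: 1054/5275 ≈ 0.19981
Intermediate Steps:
v = 9396
w = 90 (w = 3*((-1*(-2))*(-3 - 1*(-18))) = 3*(2*(-3 + 18)) = 3*(2*15) = 3*30 = 90)
(v + w)/(L(78) + 47397) = (9396 + 90)/(78 + 47397) = 9486/47475 = 9486*(1/47475) = 1054/5275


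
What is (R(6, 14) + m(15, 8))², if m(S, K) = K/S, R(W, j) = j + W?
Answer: 94864/225 ≈ 421.62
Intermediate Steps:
R(W, j) = W + j
(R(6, 14) + m(15, 8))² = ((6 + 14) + 8/15)² = (20 + 8*(1/15))² = (20 + 8/15)² = (308/15)² = 94864/225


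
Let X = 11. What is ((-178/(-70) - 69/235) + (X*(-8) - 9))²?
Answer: 971755929/108241 ≈ 8977.7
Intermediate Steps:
((-178/(-70) - 69/235) + (X*(-8) - 9))² = ((-178/(-70) - 69/235) + (11*(-8) - 9))² = ((-178*(-1/70) - 69*1/235) + (-88 - 9))² = ((89/35 - 69/235) - 97)² = (740/329 - 97)² = (-31173/329)² = 971755929/108241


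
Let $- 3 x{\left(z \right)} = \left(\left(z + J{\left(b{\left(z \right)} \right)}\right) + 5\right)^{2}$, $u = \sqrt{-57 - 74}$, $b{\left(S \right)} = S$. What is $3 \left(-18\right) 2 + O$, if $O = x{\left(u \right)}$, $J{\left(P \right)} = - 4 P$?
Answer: $\frac{830}{3} + 10 i \sqrt{131} \approx 276.67 + 114.46 i$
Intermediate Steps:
$u = i \sqrt{131}$ ($u = \sqrt{-131} = i \sqrt{131} \approx 11.446 i$)
$x{\left(z \right)} = - \frac{\left(5 - 3 z\right)^{2}}{3}$ ($x{\left(z \right)} = - \frac{\left(\left(z - 4 z\right) + 5\right)^{2}}{3} = - \frac{\left(- 3 z + 5\right)^{2}}{3} = - \frac{\left(5 - 3 z\right)^{2}}{3}$)
$O = - \frac{\left(-5 + 3 i \sqrt{131}\right)^{2}}{3} \approx 384.67 + 114.46 i$
$3 \left(-18\right) 2 + O = 3 \left(-18\right) 2 + \left(\frac{1154}{3} + 10 i \sqrt{131}\right) = \left(-54\right) 2 + \left(\frac{1154}{3} + 10 i \sqrt{131}\right) = -108 + \left(\frac{1154}{3} + 10 i \sqrt{131}\right) = \frac{830}{3} + 10 i \sqrt{131}$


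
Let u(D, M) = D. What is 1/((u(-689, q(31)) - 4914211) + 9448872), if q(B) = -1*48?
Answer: 1/4533972 ≈ 2.2056e-7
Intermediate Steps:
q(B) = -48
1/((u(-689, q(31)) - 4914211) + 9448872) = 1/((-689 - 4914211) + 9448872) = 1/(-4914900 + 9448872) = 1/4533972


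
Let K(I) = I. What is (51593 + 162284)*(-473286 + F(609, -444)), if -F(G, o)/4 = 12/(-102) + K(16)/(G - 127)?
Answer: -24395205134998/241 ≈ -1.0122e+11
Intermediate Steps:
F(G, o) = 8/17 - 64/(-127 + G) (F(G, o) = -4*(12/(-102) + 16/(G - 127)) = -4*(12*(-1/102) + 16/(-127 + G)) = -4*(-2/17 + 16/(-127 + G)) = 8/17 - 64/(-127 + G))
(51593 + 162284)*(-473286 + F(609, -444)) = (51593 + 162284)*(-473286 + 8*(-263 + 609)/(17*(-127 + 609))) = 213877*(-473286 + (8/17)*346/482) = 213877*(-473286 + (8/17)*(1/482)*346) = 213877*(-473286 + 1384/4097) = 213877*(-1939051358/4097) = -24395205134998/241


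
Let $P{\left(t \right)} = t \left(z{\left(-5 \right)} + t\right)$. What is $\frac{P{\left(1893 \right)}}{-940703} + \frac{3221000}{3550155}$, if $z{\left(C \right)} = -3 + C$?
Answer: $- \frac{1927606294855}{667928291793} \approx -2.8859$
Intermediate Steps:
$P{\left(t \right)} = t \left(-8 + t\right)$ ($P{\left(t \right)} = t \left(\left(-3 - 5\right) + t\right) = t \left(-8 + t\right)$)
$\frac{P{\left(1893 \right)}}{-940703} + \frac{3221000}{3550155} = \frac{1893 \left(-8 + 1893\right)}{-940703} + \frac{3221000}{3550155} = 1893 \cdot 1885 \left(- \frac{1}{940703}\right) + 3221000 \cdot \frac{1}{3550155} = 3568305 \left(- \frac{1}{940703}\right) + \frac{644200}{710031} = - \frac{3568305}{940703} + \frac{644200}{710031} = - \frac{1927606294855}{667928291793}$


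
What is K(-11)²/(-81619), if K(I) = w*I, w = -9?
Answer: -9801/81619 ≈ -0.12008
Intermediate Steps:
K(I) = -9*I
K(-11)²/(-81619) = (-9*(-11))²/(-81619) = 99²*(-1/81619) = 9801*(-1/81619) = -9801/81619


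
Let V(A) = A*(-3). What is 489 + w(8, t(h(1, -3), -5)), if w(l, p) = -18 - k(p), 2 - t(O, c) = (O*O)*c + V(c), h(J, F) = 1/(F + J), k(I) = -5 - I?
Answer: 1857/4 ≈ 464.25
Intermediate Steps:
V(A) = -3*A
t(O, c) = 2 + 3*c - c*O² (t(O, c) = 2 - ((O*O)*c - 3*c) = 2 - (O²*c - 3*c) = 2 - (c*O² - 3*c) = 2 - (-3*c + c*O²) = 2 + (3*c - c*O²) = 2 + 3*c - c*O²)
w(l, p) = -13 + p (w(l, p) = -18 - (-5 - p) = -18 + (5 + p) = -13 + p)
489 + w(8, t(h(1, -3), -5)) = 489 + (-13 + (2 + 3*(-5) - 1*(-5)*(1/(-3 + 1))²)) = 489 + (-13 + (2 - 15 - 1*(-5)*(1/(-2))²)) = 489 + (-13 + (2 - 15 - 1*(-5)*(-½)²)) = 489 + (-13 + (2 - 15 - 1*(-5)*¼)) = 489 + (-13 + (2 - 15 + 5/4)) = 489 + (-13 - 47/4) = 489 - 99/4 = 1857/4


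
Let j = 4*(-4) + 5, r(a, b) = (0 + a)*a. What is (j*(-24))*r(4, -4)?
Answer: 4224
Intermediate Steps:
r(a, b) = a² (r(a, b) = a*a = a²)
j = -11 (j = -16 + 5 = -11)
(j*(-24))*r(4, -4) = -11*(-24)*4² = 264*16 = 4224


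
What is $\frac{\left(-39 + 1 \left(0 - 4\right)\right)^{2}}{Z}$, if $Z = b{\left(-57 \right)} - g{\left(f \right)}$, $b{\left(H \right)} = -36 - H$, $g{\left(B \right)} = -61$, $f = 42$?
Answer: $\frac{1849}{82} \approx 22.549$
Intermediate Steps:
$Z = 82$ ($Z = \left(-36 - -57\right) - -61 = \left(-36 + 57\right) + 61 = 21 + 61 = 82$)
$\frac{\left(-39 + 1 \left(0 - 4\right)\right)^{2}}{Z} = \frac{\left(-39 + 1 \left(0 - 4\right)\right)^{2}}{82} = \left(-39 + 1 \left(-4\right)\right)^{2} \cdot \frac{1}{82} = \left(-39 - 4\right)^{2} \cdot \frac{1}{82} = \left(-43\right)^{2} \cdot \frac{1}{82} = 1849 \cdot \frac{1}{82} = \frac{1849}{82}$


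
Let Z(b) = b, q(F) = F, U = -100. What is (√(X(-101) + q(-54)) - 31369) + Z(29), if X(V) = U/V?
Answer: -31340 + I*√540754/101 ≈ -31340.0 + 7.2808*I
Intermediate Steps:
X(V) = -100/V
(√(X(-101) + q(-54)) - 31369) + Z(29) = (√(-100/(-101) - 54) - 31369) + 29 = (√(-100*(-1/101) - 54) - 31369) + 29 = (√(100/101 - 54) - 31369) + 29 = (√(-5354/101) - 31369) + 29 = (I*√540754/101 - 31369) + 29 = (-31369 + I*√540754/101) + 29 = -31340 + I*√540754/101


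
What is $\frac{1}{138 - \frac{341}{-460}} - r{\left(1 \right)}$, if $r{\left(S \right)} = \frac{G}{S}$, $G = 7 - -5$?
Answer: $- \frac{765392}{63821} \approx -11.993$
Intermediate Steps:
$G = 12$ ($G = 7 + 5 = 12$)
$r{\left(S \right)} = \frac{12}{S}$
$\frac{1}{138 - \frac{341}{-460}} - r{\left(1 \right)} = \frac{1}{138 - \frac{341}{-460}} - \frac{12}{1} = \frac{1}{138 - - \frac{341}{460}} - 12 \cdot 1 = \frac{1}{138 + \frac{341}{460}} - 12 = \frac{1}{\frac{63821}{460}} - 12 = \frac{460}{63821} - 12 = - \frac{765392}{63821}$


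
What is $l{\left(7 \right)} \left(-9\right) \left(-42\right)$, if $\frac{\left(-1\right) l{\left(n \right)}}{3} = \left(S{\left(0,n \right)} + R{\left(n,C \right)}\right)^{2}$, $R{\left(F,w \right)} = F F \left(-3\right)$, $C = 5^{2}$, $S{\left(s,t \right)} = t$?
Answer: $-22226400$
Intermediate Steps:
$C = 25$
$R{\left(F,w \right)} = - 3 F^{2}$ ($R{\left(F,w \right)} = F^{2} \left(-3\right) = - 3 F^{2}$)
$l{\left(n \right)} = - 3 \left(n - 3 n^{2}\right)^{2}$
$l{\left(7 \right)} \left(-9\right) \left(-42\right) = - 3 \cdot 7^{2} \left(-1 + 3 \cdot 7\right)^{2} \left(-9\right) \left(-42\right) = \left(-3\right) 49 \left(-1 + 21\right)^{2} \left(-9\right) \left(-42\right) = \left(-3\right) 49 \cdot 20^{2} \left(-9\right) \left(-42\right) = \left(-3\right) 49 \cdot 400 \left(-9\right) \left(-42\right) = \left(-58800\right) \left(-9\right) \left(-42\right) = 529200 \left(-42\right) = -22226400$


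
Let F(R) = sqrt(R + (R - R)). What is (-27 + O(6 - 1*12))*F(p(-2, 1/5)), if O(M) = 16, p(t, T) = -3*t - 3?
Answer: -11*sqrt(3) ≈ -19.053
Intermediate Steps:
p(t, T) = -3 - 3*t
F(R) = sqrt(R) (F(R) = sqrt(R + 0) = sqrt(R))
(-27 + O(6 - 1*12))*F(p(-2, 1/5)) = (-27 + 16)*sqrt(-3 - 3*(-2)) = -11*sqrt(-3 + 6) = -11*sqrt(3)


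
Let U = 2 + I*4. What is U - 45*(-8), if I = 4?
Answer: 378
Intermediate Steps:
U = 18 (U = 2 + 4*4 = 2 + 16 = 18)
U - 45*(-8) = 18 - 45*(-8) = 18 + 360 = 378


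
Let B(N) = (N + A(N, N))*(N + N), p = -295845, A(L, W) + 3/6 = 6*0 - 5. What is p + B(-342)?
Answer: -58155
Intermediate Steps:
A(L, W) = -11/2 (A(L, W) = -1/2 + (6*0 - 5) = -1/2 + (0 - 5) = -1/2 - 5 = -11/2)
B(N) = 2*N*(-11/2 + N) (B(N) = (N - 11/2)*(N + N) = (-11/2 + N)*(2*N) = 2*N*(-11/2 + N))
p + B(-342) = -295845 - 342*(-11 + 2*(-342)) = -295845 - 342*(-11 - 684) = -295845 - 342*(-695) = -295845 + 237690 = -58155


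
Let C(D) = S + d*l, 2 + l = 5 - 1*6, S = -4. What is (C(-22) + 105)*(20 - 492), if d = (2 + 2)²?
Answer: -25016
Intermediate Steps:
l = -3 (l = -2 + (5 - 1*6) = -2 + (5 - 6) = -2 - 1 = -3)
d = 16 (d = 4² = 16)
C(D) = -52 (C(D) = -4 + 16*(-3) = -4 - 48 = -52)
(C(-22) + 105)*(20 - 492) = (-52 + 105)*(20 - 492) = 53*(-472) = -25016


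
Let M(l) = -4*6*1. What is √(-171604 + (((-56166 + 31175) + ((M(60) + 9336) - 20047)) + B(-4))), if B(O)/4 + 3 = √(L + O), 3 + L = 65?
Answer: √(-207342 + 4*√58) ≈ 455.31*I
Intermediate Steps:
L = 62 (L = -3 + 65 = 62)
B(O) = -12 + 4*√(62 + O)
M(l) = -24 (M(l) = -24*1 = -24)
√(-171604 + (((-56166 + 31175) + ((M(60) + 9336) - 20047)) + B(-4))) = √(-171604 + (((-56166 + 31175) + ((-24 + 9336) - 20047)) + (-12 + 4*√(62 - 4)))) = √(-171604 + ((-24991 + (9312 - 20047)) + (-12 + 4*√58))) = √(-171604 + ((-24991 - 10735) + (-12 + 4*√58))) = √(-171604 + (-35726 + (-12 + 4*√58))) = √(-171604 + (-35738 + 4*√58)) = √(-207342 + 4*√58)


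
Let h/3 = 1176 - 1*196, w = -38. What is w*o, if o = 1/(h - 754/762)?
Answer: -14478/1119763 ≈ -0.012930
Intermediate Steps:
h = 2940 (h = 3*(1176 - 1*196) = 3*(1176 - 196) = 3*980 = 2940)
o = 381/1119763 (o = 1/(2940 - 754/762) = 1/(2940 - 754*1/762) = 1/(2940 - 377/381) = 1/(1119763/381) = 381/1119763 ≈ 0.00034025)
w*o = -38*381/1119763 = -14478/1119763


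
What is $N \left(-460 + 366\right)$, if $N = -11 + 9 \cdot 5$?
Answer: $-3196$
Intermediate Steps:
$N = 34$ ($N = -11 + 45 = 34$)
$N \left(-460 + 366\right) = 34 \left(-460 + 366\right) = 34 \left(-94\right) = -3196$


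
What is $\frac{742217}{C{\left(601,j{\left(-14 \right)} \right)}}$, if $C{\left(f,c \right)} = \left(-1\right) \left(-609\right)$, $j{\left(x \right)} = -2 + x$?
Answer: $\frac{106031}{87} \approx 1218.7$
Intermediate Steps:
$C{\left(f,c \right)} = 609$
$\frac{742217}{C{\left(601,j{\left(-14 \right)} \right)}} = \frac{742217}{609} = 742217 \cdot \frac{1}{609} = \frac{106031}{87}$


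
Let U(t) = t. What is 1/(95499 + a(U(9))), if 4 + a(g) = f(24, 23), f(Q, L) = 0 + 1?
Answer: 1/95496 ≈ 1.0472e-5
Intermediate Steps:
f(Q, L) = 1
a(g) = -3 (a(g) = -4 + 1 = -3)
1/(95499 + a(U(9))) = 1/(95499 - 3) = 1/95496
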